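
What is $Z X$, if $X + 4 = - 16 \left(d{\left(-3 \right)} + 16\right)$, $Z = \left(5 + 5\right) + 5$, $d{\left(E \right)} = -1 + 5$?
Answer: $-4860$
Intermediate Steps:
$d{\left(E \right)} = 4$
$Z = 15$ ($Z = 10 + 5 = 15$)
$X = -324$ ($X = -4 - 16 \left(4 + 16\right) = -4 - 320 = -324$)
$Z X = 15 \left(-324\right) = -4860$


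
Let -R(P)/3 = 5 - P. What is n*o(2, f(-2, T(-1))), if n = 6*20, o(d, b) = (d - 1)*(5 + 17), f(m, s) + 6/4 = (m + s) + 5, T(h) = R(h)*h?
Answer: 2640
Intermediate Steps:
R(P) = -15 + 3*P (R(P) = -3*(5 - P) = -15 + 3*P)
T(h) = h*(-15 + 3*h) (T(h) = (-15 + 3*h)*h = h*(-15 + 3*h))
f(m, s) = 7/2 + m + s (f(m, s) = -3/2 + ((m + s) + 5) = -3/2 + (5 + m + s) = 7/2 + m + s)
o(d, b) = -22 + 22*d (o(d, b) = (-1 + d)*22 = -22 + 22*d)
n = 120
n*o(2, f(-2, T(-1))) = 120*(-22 + 22*2) = 120*(-22 + 44) = 120*22 = 2640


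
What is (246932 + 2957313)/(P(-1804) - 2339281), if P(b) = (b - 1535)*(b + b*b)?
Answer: -3204245/10862810749 ≈ -0.00029497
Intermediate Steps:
P(b) = (-1535 + b)*(b + b²)
(246932 + 2957313)/(P(-1804) - 2339281) = (246932 + 2957313)/(-1804*(-1535 + (-1804)² - 1534*(-1804)) - 2339281) = 3204245/(-1804*(-1535 + 3254416 + 2767336) - 2339281) = 3204245/(-1804*6020217 - 2339281) = 3204245/(-10860471468 - 2339281) = 3204245/(-10862810749) = 3204245*(-1/10862810749) = -3204245/10862810749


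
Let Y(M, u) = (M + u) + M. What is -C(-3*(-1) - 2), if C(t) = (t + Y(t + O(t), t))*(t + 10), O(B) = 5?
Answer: -154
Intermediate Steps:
Y(M, u) = u + 2*M
C(t) = (10 + t)*(10 + 4*t) (C(t) = (t + (t + 2*(t + 5)))*(t + 10) = (t + (t + 2*(5 + t)))*(10 + t) = (t + (t + (10 + 2*t)))*(10 + t) = (t + (10 + 3*t))*(10 + t) = (10 + 4*t)*(10 + t) = (10 + t)*(10 + 4*t))
-C(-3*(-1) - 2) = -(100 + 4*(-3*(-1) - 2)² + 50*(-3*(-1) - 2)) = -(100 + 4*(3 - 2)² + 50*(3 - 2)) = -(100 + 4*1² + 50*1) = -(100 + 4*1 + 50) = -(100 + 4 + 50) = -1*154 = -154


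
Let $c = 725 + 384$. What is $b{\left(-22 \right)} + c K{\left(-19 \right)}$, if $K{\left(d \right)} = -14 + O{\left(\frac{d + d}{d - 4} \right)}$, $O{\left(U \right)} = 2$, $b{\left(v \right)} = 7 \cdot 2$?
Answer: $-13294$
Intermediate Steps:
$b{\left(v \right)} = 14$
$c = 1109$
$K{\left(d \right)} = -12$ ($K{\left(d \right)} = -14 + 2 = -12$)
$b{\left(-22 \right)} + c K{\left(-19 \right)} = 14 + 1109 \left(-12\right) = 14 - 13308 = -13294$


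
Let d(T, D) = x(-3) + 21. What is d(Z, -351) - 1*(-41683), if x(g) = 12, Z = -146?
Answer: 41716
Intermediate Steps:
d(T, D) = 33 (d(T, D) = 12 + 21 = 33)
d(Z, -351) - 1*(-41683) = 33 - 1*(-41683) = 33 + 41683 = 41716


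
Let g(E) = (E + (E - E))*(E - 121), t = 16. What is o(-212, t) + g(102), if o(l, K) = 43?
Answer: -1895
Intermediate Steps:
g(E) = E*(-121 + E) (g(E) = (E + 0)*(-121 + E) = E*(-121 + E))
o(-212, t) + g(102) = 43 + 102*(-121 + 102) = 43 + 102*(-19) = 43 - 1938 = -1895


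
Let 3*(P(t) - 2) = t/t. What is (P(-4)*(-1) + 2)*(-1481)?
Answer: 1481/3 ≈ 493.67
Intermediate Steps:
P(t) = 7/3 (P(t) = 2 + (t/t)/3 = 2 + (⅓)*1 = 2 + ⅓ = 7/3)
(P(-4)*(-1) + 2)*(-1481) = ((7/3)*(-1) + 2)*(-1481) = (-7/3 + 2)*(-1481) = -⅓*(-1481) = 1481/3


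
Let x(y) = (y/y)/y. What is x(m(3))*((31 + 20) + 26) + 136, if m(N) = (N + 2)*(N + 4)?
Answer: 691/5 ≈ 138.20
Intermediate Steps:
m(N) = (2 + N)*(4 + N)
x(y) = 1/y
x(m(3))*((31 + 20) + 26) + 136 = ((31 + 20) + 26)/(8 + 3² + 6*3) + 136 = (51 + 26)/(8 + 9 + 18) + 136 = 77/35 + 136 = (1/35)*77 + 136 = 11/5 + 136 = 691/5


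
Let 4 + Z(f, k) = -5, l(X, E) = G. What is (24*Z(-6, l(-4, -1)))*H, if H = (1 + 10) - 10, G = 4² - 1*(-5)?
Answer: -216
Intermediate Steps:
G = 21 (G = 16 + 5 = 21)
H = 1 (H = 11 - 10 = 1)
l(X, E) = 21
Z(f, k) = -9 (Z(f, k) = -4 - 5 = -9)
(24*Z(-6, l(-4, -1)))*H = (24*(-9))*1 = -216*1 = -216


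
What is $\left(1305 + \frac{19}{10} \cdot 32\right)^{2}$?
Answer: $\frac{46635241}{25} \approx 1.8654 \cdot 10^{6}$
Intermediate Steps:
$\left(1305 + \frac{19}{10} \cdot 32\right)^{2} = \left(1305 + \frac{304}{5}\right)^{2} = \left(\frac{6829}{5}\right)^{2} = \frac{46635241}{25}$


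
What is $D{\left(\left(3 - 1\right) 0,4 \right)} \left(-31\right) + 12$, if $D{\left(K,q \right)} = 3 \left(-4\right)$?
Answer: $384$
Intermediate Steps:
$D{\left(K,q \right)} = -12$
$D{\left(\left(3 - 1\right) 0,4 \right)} \left(-31\right) + 12 = \left(-12\right) \left(-31\right) + 12 = 372 + 12 = 384$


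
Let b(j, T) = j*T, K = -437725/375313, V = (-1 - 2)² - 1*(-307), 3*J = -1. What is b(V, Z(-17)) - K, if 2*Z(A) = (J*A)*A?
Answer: -17136229031/1125939 ≈ -15220.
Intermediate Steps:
J = -⅓ (J = (⅓)*(-1) = -⅓ ≈ -0.33333)
Z(A) = -A²/6 (Z(A) = ((-A/3)*A)/2 = (-A²/3)/2 = -A²/6)
V = 316 (V = (-3)² + 307 = 9 + 307 = 316)
K = -437725/375313 (K = -437725*1/375313 = -437725/375313 ≈ -1.1663)
b(j, T) = T*j
b(V, Z(-17)) - K = -⅙*(-17)²*316 - 1*(-437725/375313) = -⅙*289*316 + 437725/375313 = -289/6*316 + 437725/375313 = -45662/3 + 437725/375313 = -17136229031/1125939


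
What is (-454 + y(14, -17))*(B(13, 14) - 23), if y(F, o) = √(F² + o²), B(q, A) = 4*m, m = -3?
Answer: 15890 - 35*√485 ≈ 15119.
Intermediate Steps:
B(q, A) = -12 (B(q, A) = 4*(-3) = -12)
(-454 + y(14, -17))*(B(13, 14) - 23) = (-454 + √(14² + (-17)²))*(-12 - 23) = (-454 + √(196 + 289))*(-35) = (-454 + √485)*(-35) = 15890 - 35*√485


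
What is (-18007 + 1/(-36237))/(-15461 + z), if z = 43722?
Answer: -652519660/1024093857 ≈ -0.63717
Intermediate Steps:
(-18007 + 1/(-36237))/(-15461 + z) = (-18007 + 1/(-36237))/(-15461 + 43722) = (-18007 - 1/36237)/28261 = -652519660/36237*1/28261 = -652519660/1024093857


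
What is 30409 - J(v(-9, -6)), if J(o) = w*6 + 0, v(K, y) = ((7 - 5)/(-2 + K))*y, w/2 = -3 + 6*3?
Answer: 30229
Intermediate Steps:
w = 30 (w = 2*(-3 + 6*3) = 2*(-3 + 18) = 2*15 = 30)
v(K, y) = 2*y/(-2 + K) (v(K, y) = (2/(-2 + K))*y = 2*y/(-2 + K))
J(o) = 180 (J(o) = 30*6 + 0 = 180 + 0 = 180)
30409 - J(v(-9, -6)) = 30409 - 1*180 = 30409 - 180 = 30229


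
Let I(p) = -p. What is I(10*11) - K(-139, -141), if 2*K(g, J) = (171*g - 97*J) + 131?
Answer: 9741/2 ≈ 4870.5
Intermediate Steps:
K(g, J) = 131/2 - 97*J/2 + 171*g/2 (K(g, J) = ((171*g - 97*J) + 131)/2 = ((-97*J + 171*g) + 131)/2 = (131 - 97*J + 171*g)/2 = 131/2 - 97*J/2 + 171*g/2)
I(10*11) - K(-139, -141) = -10*11 - (131/2 - 97/2*(-141) + (171/2)*(-139)) = -1*110 - (131/2 + 13677/2 - 23769/2) = -110 - 1*(-9961/2) = -110 + 9961/2 = 9741/2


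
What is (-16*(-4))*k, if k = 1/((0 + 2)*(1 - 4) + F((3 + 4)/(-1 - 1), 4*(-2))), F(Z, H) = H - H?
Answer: -32/3 ≈ -10.667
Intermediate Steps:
F(Z, H) = 0
k = -1/6 (k = 1/((0 + 2)*(1 - 4) + 0) = 1/(2*(-3) + 0) = 1/(-6 + 0) = 1/(-6) = -1/6 ≈ -0.16667)
(-16*(-4))*k = -16*(-4)*(-1/6) = 64*(-1/6) = -32/3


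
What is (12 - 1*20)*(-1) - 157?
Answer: -149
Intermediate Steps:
(12 - 1*20)*(-1) - 157 = (12 - 20)*(-1) - 157 = -8*(-1) - 157 = 8 - 157 = -149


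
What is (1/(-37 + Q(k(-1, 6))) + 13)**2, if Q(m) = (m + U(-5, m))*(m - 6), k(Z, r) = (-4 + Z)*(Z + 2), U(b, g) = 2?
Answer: 2601/16 ≈ 162.56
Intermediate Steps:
k(Z, r) = (-4 + Z)*(2 + Z)
Q(m) = (-6 + m)*(2 + m) (Q(m) = (m + 2)*(m - 6) = (2 + m)*(-6 + m) = (-6 + m)*(2 + m))
(1/(-37 + Q(k(-1, 6))) + 13)**2 = (1/(-37 + (-12 + (-8 + (-1)**2 - 2*(-1))**2 - 4*(-8 + (-1)**2 - 2*(-1)))) + 13)**2 = (1/(-37 + (-12 + (-8 + 1 + 2)**2 - 4*(-8 + 1 + 2))) + 13)**2 = (1/(-37 + (-12 + (-5)**2 - 4*(-5))) + 13)**2 = (1/(-37 + (-12 + 25 + 20)) + 13)**2 = (1/(-37 + 33) + 13)**2 = (1/(-4) + 13)**2 = (-1/4 + 13)**2 = (51/4)**2 = 2601/16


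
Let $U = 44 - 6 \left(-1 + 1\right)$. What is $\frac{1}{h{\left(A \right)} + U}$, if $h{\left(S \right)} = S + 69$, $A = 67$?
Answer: $\frac{1}{180} \approx 0.0055556$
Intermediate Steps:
$h{\left(S \right)} = 69 + S$
$U = 44$ ($U = 44 - 0 = 44 + 0 = 44$)
$\frac{1}{h{\left(A \right)} + U} = \frac{1}{\left(69 + 67\right) + 44} = \frac{1}{136 + 44} = \frac{1}{180}$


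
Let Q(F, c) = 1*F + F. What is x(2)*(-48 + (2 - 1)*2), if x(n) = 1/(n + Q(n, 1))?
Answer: -23/3 ≈ -7.6667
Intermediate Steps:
Q(F, c) = 2*F (Q(F, c) = F + F = 2*F)
x(n) = 1/(3*n) (x(n) = 1/(n + 2*n) = 1/(3*n))
x(2)*(-48 + (2 - 1)*2) = ((⅓)/2)*(-48 + (2 - 1)*2) = ((⅓)*(½))*(-48 + 1*2) = (-48 + 2)/6 = (⅙)*(-46) = -23/3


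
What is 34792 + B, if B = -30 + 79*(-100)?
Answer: 26862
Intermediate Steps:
B = -7930 (B = -30 - 7900 = -7930)
34792 + B = 34792 - 7930 = 26862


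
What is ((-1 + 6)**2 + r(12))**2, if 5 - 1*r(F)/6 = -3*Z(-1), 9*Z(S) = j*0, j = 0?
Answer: 3025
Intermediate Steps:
Z(S) = 0 (Z(S) = (0*0)/9 = (1/9)*0 = 0)
r(F) = 30 (r(F) = 30 - (-18)*0 = 30 - 6*0 = 30 + 0 = 30)
((-1 + 6)**2 + r(12))**2 = ((-1 + 6)**2 + 30)**2 = (5**2 + 30)**2 = (25 + 30)**2 = 55**2 = 3025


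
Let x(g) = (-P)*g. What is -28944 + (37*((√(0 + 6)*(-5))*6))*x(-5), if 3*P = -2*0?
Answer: -28944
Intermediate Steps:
P = 0 (P = (-2*0)/3 = (⅓)*0 = 0)
x(g) = 0 (x(g) = (-1*0)*g = 0*g = 0)
-28944 + (37*((√(0 + 6)*(-5))*6))*x(-5) = -28944 + (37*((√(0 + 6)*(-5))*6))*0 = -28944 + (37*((√6*(-5))*6))*0 = -28944 + (37*(-5*√6*6))*0 = -28944 + (37*(-30*√6))*0 = -28944 - 1110*√6*0 = -28944 + 0 = -28944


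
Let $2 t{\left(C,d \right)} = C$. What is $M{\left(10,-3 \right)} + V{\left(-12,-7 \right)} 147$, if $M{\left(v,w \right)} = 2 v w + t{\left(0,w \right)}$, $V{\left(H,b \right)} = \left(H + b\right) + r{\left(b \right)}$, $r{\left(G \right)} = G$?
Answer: $-3882$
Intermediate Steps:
$t{\left(C,d \right)} = \frac{C}{2}$
$V{\left(H,b \right)} = H + 2 b$ ($V{\left(H,b \right)} = \left(H + b\right) + b = H + 2 b$)
$M{\left(v,w \right)} = 2 v w$ ($M{\left(v,w \right)} = 2 v w + \frac{1}{2} \cdot 0 = 2 v w + 0 = 2 v w$)
$M{\left(10,-3 \right)} + V{\left(-12,-7 \right)} 147 = 2 \cdot 10 \left(-3\right) + \left(-12 + 2 \left(-7\right)\right) 147 = -60 + \left(-12 - 14\right) 147 = -60 - 3822 = -3882$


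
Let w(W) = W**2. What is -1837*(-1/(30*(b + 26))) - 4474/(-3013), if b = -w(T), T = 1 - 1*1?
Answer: 9024601/2350140 ≈ 3.8400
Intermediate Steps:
T = 0 (T = 1 - 1 = 0)
b = 0 (b = -1*0**2 = -1*0 = 0)
-1837*(-1/(30*(b + 26))) - 4474/(-3013) = -1837*(-1/(30*(0 + 26))) - 4474/(-3013) = -1837/(26*(-30)) - 4474*(-1/3013) = -1837/(-780) + 4474/3013 = -1837*(-1/780) + 4474/3013 = 1837/780 + 4474/3013 = 9024601/2350140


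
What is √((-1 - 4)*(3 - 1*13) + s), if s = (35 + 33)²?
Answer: √4674 ≈ 68.367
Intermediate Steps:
s = 4624 (s = 68² = 4624)
√((-1 - 4)*(3 - 1*13) + s) = √((-1 - 4)*(3 - 1*13) + 4624) = √(-5*(3 - 13) + 4624) = √(-5*(-10) + 4624) = √(50 + 4624) = √4674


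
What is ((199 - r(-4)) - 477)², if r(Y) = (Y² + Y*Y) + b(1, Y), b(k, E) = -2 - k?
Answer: 94249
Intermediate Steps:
r(Y) = -3 + 2*Y² (r(Y) = (Y² + Y*Y) + (-2 - 1*1) = (Y² + Y²) + (-2 - 1) = 2*Y² - 3 = -3 + 2*Y²)
((199 - r(-4)) - 477)² = ((199 - (-3 + 2*(-4)²)) - 477)² = ((199 - (-3 + 2*16)) - 477)² = ((199 - (-3 + 32)) - 477)² = ((199 - 1*29) - 477)² = ((199 - 29) - 477)² = (170 - 477)² = (-307)² = 94249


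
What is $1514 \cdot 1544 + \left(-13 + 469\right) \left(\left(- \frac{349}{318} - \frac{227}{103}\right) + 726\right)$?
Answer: $\frac{14560062340}{5459} \approx 2.6672 \cdot 10^{6}$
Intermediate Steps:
$1514 \cdot 1544 + \left(-13 + 469\right) \left(\left(- \frac{349}{318} - \frac{227}{103}\right) + 726\right) = 2337616 + 456 \left(\left(\left(-349\right) \frac{1}{318} - \frac{227}{103}\right) + 726\right) = 2337616 + 456 \left(\left(- \frac{349}{318} - \frac{227}{103}\right) + 726\right) = 2337616 + 456 \left(- \frac{108133}{32754} + 726\right) = 2337616 + 456 \cdot \frac{23671271}{32754} = 2337616 + \frac{1799016596}{5459} = \frac{14560062340}{5459}$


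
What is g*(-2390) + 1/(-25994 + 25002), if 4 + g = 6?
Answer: -4741761/992 ≈ -4780.0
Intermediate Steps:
g = 2 (g = -4 + 6 = 2)
g*(-2390) + 1/(-25994 + 25002) = 2*(-2390) + 1/(-25994 + 25002) = -4780 + 1/(-992) = -4780 - 1/992 = -4741761/992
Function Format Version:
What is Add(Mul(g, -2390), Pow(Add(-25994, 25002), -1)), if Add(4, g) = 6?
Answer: Rational(-4741761, 992) ≈ -4780.0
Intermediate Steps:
g = 2 (g = Add(-4, 6) = 2)
Add(Mul(g, -2390), Pow(Add(-25994, 25002), -1)) = Add(Mul(2, -2390), Pow(Add(-25994, 25002), -1)) = Add(-4780, Pow(-992, -1)) = Add(-4780, Rational(-1, 992)) = Rational(-4741761, 992)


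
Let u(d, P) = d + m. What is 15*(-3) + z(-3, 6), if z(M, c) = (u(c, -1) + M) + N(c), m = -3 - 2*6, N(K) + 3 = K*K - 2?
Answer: -26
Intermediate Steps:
N(K) = -5 + K² (N(K) = -3 + (K*K - 2) = -3 + (K² - 2) = -3 + (-2 + K²) = -5 + K²)
m = -15 (m = -3 - 12 = -15)
u(d, P) = -15 + d (u(d, P) = d - 15 = -15 + d)
z(M, c) = -20 + M + c + c² (z(M, c) = ((-15 + c) + M) + (-5 + c²) = (-15 + M + c) + (-5 + c²) = -20 + M + c + c²)
15*(-3) + z(-3, 6) = 15*(-3) + (-20 - 3 + 6 + 6²) = -45 + (-20 - 3 + 6 + 36) = -45 + 19 = -26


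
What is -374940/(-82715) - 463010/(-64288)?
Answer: 6240201487/531758192 ≈ 11.735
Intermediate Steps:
-374940/(-82715) - 463010/(-64288) = -374940*(-1/82715) - 463010*(-1/64288) = 74988/16543 + 231505/32144 = 6240201487/531758192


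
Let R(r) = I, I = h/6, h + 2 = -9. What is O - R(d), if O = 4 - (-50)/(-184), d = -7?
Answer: 1535/276 ≈ 5.5616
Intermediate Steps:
h = -11 (h = -2 - 9 = -11)
I = -11/6 ≈ -1.8333
O = 343/92 (O = 4 - (-50)*(-1)/184 = 4 - 1*25/92 = 4 - 25/92 = 343/92 ≈ 3.7283)
R(r) = -11/6
O - R(d) = 343/92 - 1*(-11/6) = 343/92 + 11/6 = 1535/276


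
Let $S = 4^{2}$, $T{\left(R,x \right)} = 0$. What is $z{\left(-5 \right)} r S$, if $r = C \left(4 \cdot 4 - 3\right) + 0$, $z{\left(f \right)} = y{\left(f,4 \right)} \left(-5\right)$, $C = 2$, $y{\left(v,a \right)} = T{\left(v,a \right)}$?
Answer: $0$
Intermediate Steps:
$S = 16$
$y{\left(v,a \right)} = 0$
$z{\left(f \right)} = 0$ ($z{\left(f \right)} = 0 \left(-5\right) = 0$)
$r = 26$ ($r = 2 \left(4 \cdot 4 - 3\right) + 0 = 2 \left(16 - 3\right) + 0 = 2 \cdot 13 + 0 = 26 + 0 = 26$)
$z{\left(-5 \right)} r S = 0 \cdot 26 \cdot 16 = 0 \cdot 16 = 0$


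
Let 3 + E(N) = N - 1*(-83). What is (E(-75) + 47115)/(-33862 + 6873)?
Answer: -47120/26989 ≈ -1.7459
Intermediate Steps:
E(N) = 80 + N (E(N) = -3 + (N - 1*(-83)) = -3 + (N + 83) = -3 + (83 + N) = 80 + N)
(E(-75) + 47115)/(-33862 + 6873) = ((80 - 75) + 47115)/(-33862 + 6873) = (5 + 47115)/(-26989) = 47120*(-1/26989) = -47120/26989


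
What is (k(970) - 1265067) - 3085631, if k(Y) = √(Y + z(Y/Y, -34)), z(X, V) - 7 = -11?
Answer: -4350698 + √966 ≈ -4.3507e+6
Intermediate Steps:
z(X, V) = -4 (z(X, V) = 7 - 11 = -4)
k(Y) = √(-4 + Y) (k(Y) = √(Y - 4) = √(-4 + Y))
(k(970) - 1265067) - 3085631 = (√(-4 + 970) - 1265067) - 3085631 = (√966 - 1265067) - 3085631 = (-1265067 + √966) - 3085631 = -4350698 + √966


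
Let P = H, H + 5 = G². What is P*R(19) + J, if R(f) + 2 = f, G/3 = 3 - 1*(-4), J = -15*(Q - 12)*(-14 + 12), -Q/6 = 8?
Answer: 5612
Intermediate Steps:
Q = -48 (Q = -6*8 = -48)
J = -1800 (J = -15*(-48 - 12)*(-14 + 12) = -(-900)*(-2) = -15*120 = -1800)
G = 21 (G = 3*(3 - 1*(-4)) = 3*(3 + 4) = 3*7 = 21)
R(f) = -2 + f
H = 436 (H = -5 + 21² = -5 + 441 = 436)
P = 436
P*R(19) + J = 436*(-2 + 19) - 1800 = 436*17 - 1800 = 7412 - 1800 = 5612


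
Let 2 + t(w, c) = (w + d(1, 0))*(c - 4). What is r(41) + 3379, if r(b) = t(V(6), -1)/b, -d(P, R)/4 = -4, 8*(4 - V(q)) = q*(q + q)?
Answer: 138482/41 ≈ 3377.6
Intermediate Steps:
V(q) = 4 - q²/4 (V(q) = 4 - q*(q + q)/8 = 4 - q*2*q/8 = 4 - q²/4)
d(P, R) = 16 (d(P, R) = -4*(-4) = 16)
t(w, c) = -2 + (-4 + c)*(16 + w) (t(w, c) = -2 + (w + 16)*(c - 4) = -2 + (16 + w)*(-4 + c) = -2 + (-4 + c)*(16 + w))
r(b) = -57/b (r(b) = (-66 - 4*(4 - ¼*6²) + 16*(-1) - (4 - ¼*6²))/b = (-66 - 4*(4 - ¼*36) - 16 - (4 - ¼*36))/b = (-66 - 4*(4 - 9) - 16 - (4 - 9))/b = (-66 - 4*(-5) - 16 - 1*(-5))/b = (-66 + 20 - 16 + 5)/b = -57/b)
r(41) + 3379 = -57/41 + 3379 = 138482/41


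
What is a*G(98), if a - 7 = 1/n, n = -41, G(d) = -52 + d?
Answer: 13156/41 ≈ 320.88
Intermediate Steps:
a = 286/41 (a = 7 + 1/(-41) = 7 - 1/41 = 286/41 ≈ 6.9756)
a*G(98) = 286*(-52 + 98)/41 = (286/41)*46 = 13156/41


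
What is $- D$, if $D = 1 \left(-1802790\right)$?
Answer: $1802790$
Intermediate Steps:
$D = -1802790$
$- D = \left(-1\right) \left(-1802790\right) = 1802790$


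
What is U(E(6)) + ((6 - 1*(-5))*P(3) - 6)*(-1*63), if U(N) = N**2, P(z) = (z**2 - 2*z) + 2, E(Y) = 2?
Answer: -3083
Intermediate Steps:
P(z) = 2 + z**2 - 2*z
U(E(6)) + ((6 - 1*(-5))*P(3) - 6)*(-1*63) = 2**2 + ((6 - 1*(-5))*(2 + 3**2 - 2*3) - 6)*(-1*63) = 4 + ((6 + 5)*(2 + 9 - 6) - 6)*(-63) = 4 + (11*5 - 6)*(-63) = 4 + (55 - 6)*(-63) = 4 + 49*(-63) = 4 - 3087 = -3083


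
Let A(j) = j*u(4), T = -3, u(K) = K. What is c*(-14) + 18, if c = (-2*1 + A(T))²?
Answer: -2726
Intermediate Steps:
A(j) = 4*j (A(j) = j*4 = 4*j)
c = 196 (c = (-2*1 + 4*(-3))² = (-2 - 12)² = (-14)² = 196)
c*(-14) + 18 = 196*(-14) + 18 = -2744 + 18 = -2726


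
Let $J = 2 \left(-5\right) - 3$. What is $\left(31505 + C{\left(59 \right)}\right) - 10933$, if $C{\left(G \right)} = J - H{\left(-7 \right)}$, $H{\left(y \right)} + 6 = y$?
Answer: $20572$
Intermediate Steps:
$H{\left(y \right)} = -6 + y$
$J = -13$ ($J = -10 - 3 = -13$)
$C{\left(G \right)} = 0$ ($C{\left(G \right)} = -13 - \left(-6 - 7\right) = -13 - -13 = -13 + 13 = 0$)
$\left(31505 + C{\left(59 \right)}\right) - 10933 = \left(31505 + 0\right) - 10933 = 31505 - 10933 = 20572$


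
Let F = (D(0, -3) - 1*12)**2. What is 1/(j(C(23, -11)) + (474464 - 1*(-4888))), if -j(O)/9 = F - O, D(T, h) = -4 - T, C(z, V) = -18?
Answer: 1/476886 ≈ 2.0969e-6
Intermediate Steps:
F = 256 (F = ((-4 - 1*0) - 1*12)**2 = ((-4 + 0) - 12)**2 = (-4 - 12)**2 = (-16)**2 = 256)
j(O) = -2304 + 9*O (j(O) = -9*(256 - O) = -2304 + 9*O)
1/(j(C(23, -11)) + (474464 - 1*(-4888))) = 1/((-2304 + 9*(-18)) + (474464 - 1*(-4888))) = 1/((-2304 - 162) + (474464 + 4888)) = 1/(-2466 + 479352) = 1/476886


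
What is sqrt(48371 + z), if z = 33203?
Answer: sqrt(81574) ≈ 285.61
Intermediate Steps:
sqrt(48371 + z) = sqrt(48371 + 33203) = sqrt(81574)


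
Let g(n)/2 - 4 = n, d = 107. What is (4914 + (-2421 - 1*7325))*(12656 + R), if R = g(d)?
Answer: -62226496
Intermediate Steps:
g(n) = 8 + 2*n
R = 222 (R = 8 + 2*107 = 8 + 214 = 222)
(4914 + (-2421 - 1*7325))*(12656 + R) = (4914 + (-2421 - 1*7325))*(12656 + 222) = (4914 + (-2421 - 7325))*12878 = (4914 - 9746)*12878 = -4832*12878 = -62226496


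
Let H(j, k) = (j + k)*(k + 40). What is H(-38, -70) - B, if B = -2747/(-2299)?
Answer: 7446013/2299 ≈ 3238.8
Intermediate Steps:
B = 2747/2299 (B = -2747*(-1/2299) = 2747/2299 ≈ 1.1949)
H(j, k) = (40 + k)*(j + k) (H(j, k) = (j + k)*(40 + k) = (40 + k)*(j + k))
H(-38, -70) - B = ((-70)² + 40*(-38) + 40*(-70) - 38*(-70)) - 1*2747/2299 = (4900 - 1520 - 2800 + 2660) - 2747/2299 = 3240 - 2747/2299 = 7446013/2299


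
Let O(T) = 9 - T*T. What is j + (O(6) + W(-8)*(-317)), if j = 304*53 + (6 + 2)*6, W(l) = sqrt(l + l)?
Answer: 16133 - 1268*I ≈ 16133.0 - 1268.0*I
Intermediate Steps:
O(T) = 9 - T**2
W(l) = sqrt(2)*sqrt(l) (W(l) = sqrt(2*l) = sqrt(2)*sqrt(l))
j = 16160 (j = 16112 + 8*6 = 16112 + 48 = 16160)
j + (O(6) + W(-8)*(-317)) = 16160 + ((9 - 1*6**2) + (sqrt(2)*sqrt(-8))*(-317)) = 16160 + ((9 - 1*36) + (sqrt(2)*(2*I*sqrt(2)))*(-317)) = 16160 + ((9 - 36) + (4*I)*(-317)) = 16160 + (-27 - 1268*I) = 16133 - 1268*I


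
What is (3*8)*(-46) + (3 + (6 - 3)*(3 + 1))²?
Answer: -879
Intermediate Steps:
(3*8)*(-46) + (3 + (6 - 3)*(3 + 1))² = 24*(-46) + (3 + 3*4)² = -1104 + (3 + 12)² = -1104 + 15² = -1104 + 225 = -879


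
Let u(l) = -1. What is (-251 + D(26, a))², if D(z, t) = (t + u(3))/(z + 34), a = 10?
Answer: 25170289/400 ≈ 62926.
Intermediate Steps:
D(z, t) = (-1 + t)/(34 + z) (D(z, t) = (t - 1)/(z + 34) = (-1 + t)/(34 + z))
(-251 + D(26, a))² = (-251 + (-1 + 10)/(34 + 26))² = (-251 + 9/60)² = (-251 + (1/60)*9)² = (-251 + 3/20)² = (-5017/20)² = 25170289/400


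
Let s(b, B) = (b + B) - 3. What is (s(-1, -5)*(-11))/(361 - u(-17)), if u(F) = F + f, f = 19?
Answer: 99/359 ≈ 0.27577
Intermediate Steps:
s(b, B) = -3 + B + b (s(b, B) = (B + b) - 3 = -3 + B + b)
u(F) = 19 + F (u(F) = F + 19 = 19 + F)
(s(-1, -5)*(-11))/(361 - u(-17)) = ((-3 - 5 - 1)*(-11))/(361 - (19 - 17)) = (-9*(-11))/(361 - 1*2) = 99/(361 - 2) = 99/359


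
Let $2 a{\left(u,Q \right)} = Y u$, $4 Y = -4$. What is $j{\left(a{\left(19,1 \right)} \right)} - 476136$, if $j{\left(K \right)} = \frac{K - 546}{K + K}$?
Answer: $- \frac{18092057}{38} \approx -4.7611 \cdot 10^{5}$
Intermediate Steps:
$Y = -1$ ($Y = \frac{1}{4} \left(-4\right) = -1$)
$a{\left(u,Q \right)} = - \frac{u}{2}$ ($a{\left(u,Q \right)} = \frac{\left(-1\right) u}{2} = - \frac{u}{2}$)
$j{\left(K \right)} = \frac{-546 + K}{2 K}$
$j{\left(a{\left(19,1 \right)} \right)} - 476136 = \frac{-546 - \frac{19}{2}}{2 \left(\left(- \frac{1}{2}\right) 19\right)} - 476136 = \frac{-546 - \frac{19}{2}}{2 \left(- \frac{19}{2}\right)} - 476136 = \frac{1}{2} \left(- \frac{2}{19}\right) \left(- \frac{1111}{2}\right) - 476136 = \frac{1111}{38} - 476136 = - \frac{18092057}{38}$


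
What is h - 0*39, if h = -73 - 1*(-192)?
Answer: 119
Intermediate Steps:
h = 119 (h = -73 + 192 = 119)
h - 0*39 = 119 - 0*39 = 119 - 1*0 = 119 + 0 = 119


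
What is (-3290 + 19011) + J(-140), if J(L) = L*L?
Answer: 35321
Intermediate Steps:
J(L) = L²
(-3290 + 19011) + J(-140) = (-3290 + 19011) + (-140)² = 15721 + 19600 = 35321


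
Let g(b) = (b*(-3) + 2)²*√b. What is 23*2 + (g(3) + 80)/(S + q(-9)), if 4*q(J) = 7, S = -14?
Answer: 1934/49 - 4*√3 ≈ 32.541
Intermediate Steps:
q(J) = 7/4 (q(J) = (¼)*7 = 7/4)
g(b) = √b*(2 - 3*b)² (g(b) = (-3*b + 2)²*√b = (2 - 3*b)²*√b = √b*(2 - 3*b)²)
23*2 + (g(3) + 80)/(S + q(-9)) = 23*2 + (√3*(-2 + 3*3)² + 80)/(-14 + 7/4) = 46 + (√3*(-2 + 9)² + 80)/(-49/4) = 46 + (√3*7² + 80)*(-4/49) = 46 + (√3*49 + 80)*(-4/49) = 46 + (49*√3 + 80)*(-4/49) = 46 + (80 + 49*√3)*(-4/49) = 46 + (-320/49 - 4*√3) = 1934/49 - 4*√3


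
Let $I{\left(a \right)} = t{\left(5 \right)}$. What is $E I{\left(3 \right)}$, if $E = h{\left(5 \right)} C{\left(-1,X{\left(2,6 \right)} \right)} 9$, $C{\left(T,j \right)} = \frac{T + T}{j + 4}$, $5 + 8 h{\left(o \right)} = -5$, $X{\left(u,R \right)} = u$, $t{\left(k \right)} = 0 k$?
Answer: $0$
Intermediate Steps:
$t{\left(k \right)} = 0$
$h{\left(o \right)} = - \frac{5}{4}$ ($h{\left(o \right)} = - \frac{5}{8} + \frac{1}{8} \left(-5\right) = - \frac{5}{8} - \frac{5}{8} = - \frac{5}{4}$)
$I{\left(a \right)} = 0$
$C{\left(T,j \right)} = \frac{2 T}{4 + j}$
$E = \frac{15}{4}$ ($E = - \frac{5 \cdot 2 \left(-1\right) \frac{1}{4 + 2}}{4} \cdot 9 = - \frac{5 \cdot 2 \left(-1\right) \frac{1}{6}}{4} \cdot 9 = \left(- \frac{5}{4}\right) \left(- \frac{1}{3}\right) 9 = \frac{5}{12} \cdot 9 = \frac{15}{4} \approx 3.75$)
$E I{\left(3 \right)} = \frac{15}{4} \cdot 0 = 0$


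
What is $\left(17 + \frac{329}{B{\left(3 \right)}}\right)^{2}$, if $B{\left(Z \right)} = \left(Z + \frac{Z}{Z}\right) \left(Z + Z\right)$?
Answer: $\frac{543169}{576} \approx 943.0$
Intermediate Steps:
$B{\left(Z \right)} = 2 Z \left(1 + Z\right)$ ($B{\left(Z \right)} = \left(Z + 1\right) 2 Z = \left(1 + Z\right) 2 Z = 2 Z \left(1 + Z\right)$)
$\left(17 + \frac{329}{B{\left(3 \right)}}\right)^{2} = \left(17 + \frac{329}{2 \cdot 3 \left(1 + 3\right)}\right)^{2} = \left(17 + \frac{329}{2 \cdot 3 \cdot 4}\right)^{2} = \left(17 + \frac{329}{24}\right)^{2} = \left(\frac{737}{24}\right)^{2} = \frac{543169}{576}$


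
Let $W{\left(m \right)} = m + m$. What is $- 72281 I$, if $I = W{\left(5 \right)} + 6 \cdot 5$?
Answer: $-2891240$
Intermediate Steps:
$W{\left(m \right)} = 2 m$
$I = 40$ ($I = 2 \cdot 5 + 6 \cdot 5 = 10 + 30 = 40$)
$- 72281 I = \left(-72281\right) 40 = -2891240$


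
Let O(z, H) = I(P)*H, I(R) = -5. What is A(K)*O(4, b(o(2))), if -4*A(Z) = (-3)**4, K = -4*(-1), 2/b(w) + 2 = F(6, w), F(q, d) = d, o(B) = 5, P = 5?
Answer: 135/2 ≈ 67.500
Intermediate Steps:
b(w) = 2/(-2 + w)
K = 4
O(z, H) = -5*H
A(Z) = -81/4 (A(Z) = -1/4*(-3)**4 = -1/4*81 = -81/4)
A(K)*O(4, b(o(2))) = -(-405)*2/(-2 + 5)/4 = -(-405)*2/3/4 = -(-405)*2*(1/3)/4 = -(-405)*2/(4*3) = -81/4*(-10/3) = 135/2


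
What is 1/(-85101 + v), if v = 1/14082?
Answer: -14082/1198392281 ≈ -1.1751e-5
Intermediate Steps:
v = 1/14082 ≈ 7.1013e-5
1/(-85101 + v) = 1/(-85101 + 1/14082) = 1/(-1198392281/14082) = -14082/1198392281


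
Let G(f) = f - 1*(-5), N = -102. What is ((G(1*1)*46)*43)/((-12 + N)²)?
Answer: 989/1083 ≈ 0.91320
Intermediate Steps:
G(f) = 5 + f (G(f) = f + 5 = 5 + f)
((G(1*1)*46)*43)/((-12 + N)²) = (((5 + 1*1)*46)*43)/((-12 - 102)²) = (((5 + 1)*46)*43)/((-114)²) = ((6*46)*43)/12996 = (276*43)*(1/12996) = 11868*(1/12996) = 989/1083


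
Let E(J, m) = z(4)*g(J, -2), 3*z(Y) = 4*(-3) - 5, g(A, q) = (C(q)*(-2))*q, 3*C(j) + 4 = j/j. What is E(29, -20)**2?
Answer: 4624/9 ≈ 513.78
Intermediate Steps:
C(j) = -1 (C(j) = -4/3 + (j/j)/3 = -4/3 + (1/3)*1 = -4/3 + 1/3 = -1)
g(A, q) = 2*q (g(A, q) = (-1*(-2))*q = 2*q)
z(Y) = -17/3 (z(Y) = (4*(-3) - 5)/3 = (-12 - 5)/3 = (1/3)*(-17) = -17/3)
E(J, m) = 68/3 (E(J, m) = -34*(-2)/3 = -17/3*(-4) = 68/3)
E(29, -20)**2 = (68/3)**2 = 4624/9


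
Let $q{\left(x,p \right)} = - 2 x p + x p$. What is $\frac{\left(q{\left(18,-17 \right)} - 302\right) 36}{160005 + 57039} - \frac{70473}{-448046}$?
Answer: $\frac{426673901}{2701269334} \approx 0.15795$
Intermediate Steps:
$q{\left(x,p \right)} = - p x$ ($q{\left(x,p \right)} = - 2 p x + p x = - p x$)
$\frac{\left(q{\left(18,-17 \right)} - 302\right) 36}{160005 + 57039} - \frac{70473}{-448046} = \frac{\left(\left(-1\right) \left(-17\right) 18 - 302\right) 36}{160005 + 57039} - \frac{70473}{-448046} = \frac{\left(306 - 302\right) 36}{217044} - - \frac{70473}{448046} = 4 \cdot 36 \cdot \frac{1}{217044} + \frac{70473}{448046} = 144 \cdot \frac{1}{217044} + \frac{70473}{448046} = \frac{4}{6029} + \frac{70473}{448046} = \frac{426673901}{2701269334}$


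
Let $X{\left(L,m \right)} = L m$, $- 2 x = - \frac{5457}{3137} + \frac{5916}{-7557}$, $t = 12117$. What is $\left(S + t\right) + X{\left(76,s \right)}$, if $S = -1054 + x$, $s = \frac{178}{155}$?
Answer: $\frac{27317388114143}{2449651930} \approx 11152.0$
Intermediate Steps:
$s = \frac{178}{155}$ ($s = 178 \cdot \frac{1}{155} = \frac{178}{155} \approx 1.1484$)
$x = \frac{19932347}{15804206}$ ($x = - \frac{- \frac{5457}{3137} + \frac{5916}{-7557}}{2} = - \frac{\left(-5457\right) \frac{1}{3137} + 5916 \left(- \frac{1}{7557}\right)}{2} = - \frac{- \frac{5457}{3137} - \frac{1972}{2519}}{2} = \left(- \frac{1}{2}\right) \left(- \frac{19932347}{7902103}\right) = \frac{19932347}{15804206} \approx 1.2612$)
$S = - \frac{16637700777}{15804206}$ ($S = -1054 + \frac{19932347}{15804206} = - \frac{16637700777}{15804206} \approx -1052.7$)
$\left(S + t\right) + X{\left(76,s \right)} = \left(- \frac{16637700777}{15804206} + 12117\right) + 76 \cdot \frac{178}{155} = \frac{174861863325}{15804206} + \frac{13528}{155} = \frac{27317388114143}{2449651930}$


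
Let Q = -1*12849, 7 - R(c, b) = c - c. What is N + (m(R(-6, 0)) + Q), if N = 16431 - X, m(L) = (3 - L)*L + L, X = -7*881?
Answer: 9728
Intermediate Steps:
R(c, b) = 7 (R(c, b) = 7 - (c - c) = 7 - 1*0 = 7 + 0 = 7)
Q = -12849
X = -6167
m(L) = L + L*(3 - L) (m(L) = L*(3 - L) + L = L + L*(3 - L))
N = 22598 (N = 16431 - 1*(-6167) = 16431 + 6167 = 22598)
N + (m(R(-6, 0)) + Q) = 22598 + (7*(4 - 1*7) - 12849) = 22598 + (7*(4 - 7) - 12849) = 22598 + (7*(-3) - 12849) = 22598 + (-21 - 12849) = 22598 - 12870 = 9728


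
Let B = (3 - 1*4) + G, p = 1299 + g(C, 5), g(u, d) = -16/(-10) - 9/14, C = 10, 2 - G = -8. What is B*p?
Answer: 818973/70 ≈ 11700.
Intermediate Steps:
G = 10 (G = 2 - 1*(-8) = 2 + 8 = 10)
g(u, d) = 67/70 (g(u, d) = -16*(-⅒) - 9*1/14 = 8/5 - 9/14 = 67/70)
p = 90997/70 (p = 1299 + 67/70 = 90997/70 ≈ 1300.0)
B = 9 (B = (3 - 1*4) + 10 = (3 - 4) + 10 = -1 + 10 = 9)
B*p = 9*(90997/70) = 818973/70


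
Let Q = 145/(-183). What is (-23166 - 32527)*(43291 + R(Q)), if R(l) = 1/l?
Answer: -349585629316/145 ≈ -2.4109e+9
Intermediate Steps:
Q = -145/183 (Q = 145*(-1/183) = -145/183 ≈ -0.79235)
(-23166 - 32527)*(43291 + R(Q)) = (-23166 - 32527)*(43291 + 1/(-145/183)) = -55693*(43291 - 183/145) = -55693*6277012/145 = -349585629316/145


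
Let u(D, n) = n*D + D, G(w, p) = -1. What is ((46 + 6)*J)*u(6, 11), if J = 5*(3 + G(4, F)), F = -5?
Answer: 37440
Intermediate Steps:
u(D, n) = D + D*n (u(D, n) = D*n + D = D + D*n)
J = 10 (J = 5*(3 - 1) = 5*2 = 10)
((46 + 6)*J)*u(6, 11) = ((46 + 6)*10)*(6*(1 + 11)) = (52*10)*(6*12) = 520*72 = 37440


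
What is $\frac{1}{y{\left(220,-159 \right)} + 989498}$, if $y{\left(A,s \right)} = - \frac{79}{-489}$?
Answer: $\frac{489}{483864601} \approx 1.0106 \cdot 10^{-6}$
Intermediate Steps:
$y{\left(A,s \right)} = \frac{79}{489}$ ($y{\left(A,s \right)} = \left(-79\right) \left(- \frac{1}{489}\right) = \frac{79}{489}$)
$\frac{1}{y{\left(220,-159 \right)} + 989498} = \frac{1}{\frac{79}{489} + 989498} = \frac{1}{\frac{483864601}{489}} = \frac{489}{483864601}$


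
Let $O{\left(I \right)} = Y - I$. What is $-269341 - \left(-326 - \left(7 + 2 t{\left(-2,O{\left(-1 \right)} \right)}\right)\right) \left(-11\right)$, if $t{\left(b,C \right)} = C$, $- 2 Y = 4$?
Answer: $-272982$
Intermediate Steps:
$Y = -2$ ($Y = \left(- \frac{1}{2}\right) 4 = -2$)
$O{\left(I \right)} = -2 - I$
$-269341 - \left(-326 - \left(7 + 2 t{\left(-2,O{\left(-1 \right)} \right)}\right)\right) \left(-11\right) = -269341 - \left(-326 - \left(7 + 2 \left(-2 - -1\right)\right)\right) \left(-11\right) = -269341 - \left(-326 - \left(7 + 2 \left(-2 + 1\right)\right)\right) \left(-11\right) = -269341 - \left(-326 - 5\right) \left(-11\right) = -269341 - \left(-331\right) \left(-11\right) = -269341 - 3641 = -272982$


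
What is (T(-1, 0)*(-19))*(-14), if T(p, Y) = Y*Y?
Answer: 0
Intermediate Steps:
T(p, Y) = Y²
(T(-1, 0)*(-19))*(-14) = (0²*(-19))*(-14) = (0*(-19))*(-14) = 0*(-14) = 0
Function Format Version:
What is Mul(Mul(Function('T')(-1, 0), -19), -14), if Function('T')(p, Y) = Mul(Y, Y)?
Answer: 0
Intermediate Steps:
Function('T')(p, Y) = Pow(Y, 2)
Mul(Mul(Function('T')(-1, 0), -19), -14) = Mul(Mul(Pow(0, 2), -19), -14) = Mul(Mul(0, -19), -14) = Mul(0, -14) = 0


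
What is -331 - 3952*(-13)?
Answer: 51045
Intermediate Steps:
-331 - 3952*(-13) = -331 - 247*(-208) = -331 + 51376 = 51045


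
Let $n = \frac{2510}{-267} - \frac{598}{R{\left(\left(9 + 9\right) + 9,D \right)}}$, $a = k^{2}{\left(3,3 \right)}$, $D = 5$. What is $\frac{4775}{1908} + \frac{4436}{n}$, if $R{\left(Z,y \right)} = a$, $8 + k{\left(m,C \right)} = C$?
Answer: $- \frac{866162750}{6630777} \approx -130.63$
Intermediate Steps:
$k{\left(m,C \right)} = -8 + C$
$a = 25$ ($a = \left(-8 + 3\right)^{2} = \left(-5\right)^{2} = 25$)
$R{\left(Z,y \right)} = 25$
$n = - \frac{222416}{6675}$ ($n = \frac{2510}{-267} - \frac{598}{25} = 2510 \left(- \frac{1}{267}\right) - \frac{598}{25} = - \frac{2510}{267} - \frac{598}{25} = - \frac{222416}{6675} \approx -33.321$)
$\frac{4775}{1908} + \frac{4436}{n} = \frac{4775}{1908} + \frac{4436}{- \frac{222416}{6675}} = 4775 \cdot \frac{1}{1908} + 4436 \left(- \frac{6675}{222416}\right) = \frac{4775}{1908} - \frac{7402575}{55604} = - \frac{866162750}{6630777}$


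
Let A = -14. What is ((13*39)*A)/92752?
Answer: -3549/46376 ≈ -0.076527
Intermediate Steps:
((13*39)*A)/92752 = ((13*39)*(-14))/92752 = (507*(-14))*(1/92752) = -7098*1/92752 = -3549/46376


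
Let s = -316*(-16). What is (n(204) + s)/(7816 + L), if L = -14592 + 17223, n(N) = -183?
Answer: 4873/10447 ≈ 0.46645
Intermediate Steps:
s = 5056
L = 2631
(n(204) + s)/(7816 + L) = (-183 + 5056)/(7816 + 2631) = 4873/10447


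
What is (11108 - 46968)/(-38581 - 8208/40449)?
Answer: 483500380/520190359 ≈ 0.92947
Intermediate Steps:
(11108 - 46968)/(-38581 - 8208/40449) = -35860/(-38581 - 8208*1/40449) = -35860/(-38581 - 2736/13483) = -35860/(-520190359/13483) = -35860*(-13483/520190359) = 483500380/520190359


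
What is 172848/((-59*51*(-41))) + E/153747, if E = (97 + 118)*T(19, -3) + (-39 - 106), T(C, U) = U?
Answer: 8825799982/6322537881 ≈ 1.3959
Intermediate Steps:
E = -790 (E = (97 + 118)*(-3) + (-39 - 106) = 215*(-3) - 145 = -645 - 145 = -790)
172848/((-59*51*(-41))) + E/153747 = 172848/((-59*51*(-41))) - 790/153747 = 172848/((-3009*(-41))) - 790*1/153747 = 172848/123369 - 790/153747 = 172848*(1/123369) - 790/153747 = 57616/41123 - 790/153747 = 8825799982/6322537881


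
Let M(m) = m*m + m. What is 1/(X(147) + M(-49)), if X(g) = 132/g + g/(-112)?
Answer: 784/1843643 ≈ 0.00042525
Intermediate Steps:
X(g) = 132/g - g/112 (X(g) = 132/g + g*(-1/112) = 132/g - g/112)
M(m) = m + m**2 (M(m) = m**2 + m = m + m**2)
1/(X(147) + M(-49)) = 1/((132/147 - 1/112*147) - 49*(1 - 49)) = 1/((132*(1/147) - 21/16) - 49*(-48)) = 1/((44/49 - 21/16) + 2352) = 1/(-325/784 + 2352) = 1/(1843643/784) = 784/1843643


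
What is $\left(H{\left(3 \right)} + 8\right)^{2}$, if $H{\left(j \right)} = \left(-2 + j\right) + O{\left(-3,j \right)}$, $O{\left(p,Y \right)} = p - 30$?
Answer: $576$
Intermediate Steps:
$O{\left(p,Y \right)} = -30 + p$ ($O{\left(p,Y \right)} = p - 30 = -30 + p$)
$H{\left(j \right)} = -35 + j$ ($H{\left(j \right)} = \left(-2 + j\right) - 33 = -35 + j$)
$\left(H{\left(3 \right)} + 8\right)^{2} = \left(\left(-35 + 3\right) + 8\right)^{2} = \left(-32 + 8\right)^{2} = \left(-24\right)^{2} = 576$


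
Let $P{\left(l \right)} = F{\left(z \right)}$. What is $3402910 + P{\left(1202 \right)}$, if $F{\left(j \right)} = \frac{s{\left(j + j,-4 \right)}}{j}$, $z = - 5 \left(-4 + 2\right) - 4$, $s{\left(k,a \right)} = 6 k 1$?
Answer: $3402922$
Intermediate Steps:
$s{\left(k,a \right)} = 6 k$
$z = 6$ ($z = \left(-5\right) \left(-2\right) - 4 = 10 - 4 = 6$)
$F{\left(j \right)} = 12$ ($F{\left(j \right)} = \frac{6 \left(j + j\right)}{j} = \frac{6 \cdot 2 j}{j} = \frac{12 j}{j} = 12$)
$P{\left(l \right)} = 12$
$3402910 + P{\left(1202 \right)} = 3402910 + 12 = 3402922$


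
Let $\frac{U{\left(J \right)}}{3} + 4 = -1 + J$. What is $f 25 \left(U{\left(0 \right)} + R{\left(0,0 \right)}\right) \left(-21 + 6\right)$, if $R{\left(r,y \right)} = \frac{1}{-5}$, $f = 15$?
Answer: $85500$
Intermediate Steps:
$U{\left(J \right)} = -15 + 3 J$ ($U{\left(J \right)} = -12 + 3 \left(-1 + J\right) = -12 + \left(-3 + 3 J\right) = -15 + 3 J$)
$R{\left(r,y \right)} = - \frac{1}{5}$
$f 25 \left(U{\left(0 \right)} + R{\left(0,0 \right)}\right) \left(-21 + 6\right) = 15 \cdot 25 \left(\left(-15 + 3 \cdot 0\right) - \frac{1}{5}\right) \left(-21 + 6\right) = 375 \left(\left(-15 + 0\right) - \frac{1}{5}\right) \left(-15\right) = 375 \left(-15 - \frac{1}{5}\right) \left(-15\right) = 375 \left(\left(- \frac{76}{5}\right) \left(-15\right)\right) = 375 \cdot 228 = 85500$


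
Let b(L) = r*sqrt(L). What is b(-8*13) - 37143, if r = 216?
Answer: -37143 + 432*I*sqrt(26) ≈ -37143.0 + 2202.8*I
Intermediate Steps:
b(L) = 216*sqrt(L)
b(-8*13) - 37143 = 216*sqrt(-8*13) - 37143 = 216*sqrt(-104) - 37143 = 216*(2*I*sqrt(26)) - 37143 = 432*I*sqrt(26) - 37143 = -37143 + 432*I*sqrt(26)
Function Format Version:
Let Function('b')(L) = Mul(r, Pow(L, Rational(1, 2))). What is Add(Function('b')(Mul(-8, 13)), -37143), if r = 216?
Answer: Add(-37143, Mul(432, I, Pow(26, Rational(1, 2)))) ≈ Add(-37143., Mul(2202.8, I))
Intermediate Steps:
Function('b')(L) = Mul(216, Pow(L, Rational(1, 2)))
Add(Function('b')(Mul(-8, 13)), -37143) = Add(Mul(216, Pow(Mul(-8, 13), Rational(1, 2))), -37143) = Add(Mul(216, Pow(-104, Rational(1, 2))), -37143) = Add(Mul(216, Mul(2, I, Pow(26, Rational(1, 2)))), -37143) = Add(Mul(432, I, Pow(26, Rational(1, 2))), -37143) = Add(-37143, Mul(432, I, Pow(26, Rational(1, 2))))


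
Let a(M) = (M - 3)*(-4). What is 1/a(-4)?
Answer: 1/28 ≈ 0.035714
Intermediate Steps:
a(M) = 12 - 4*M (a(M) = (-3 + M)*(-4) = 12 - 4*M)
1/a(-4) = 1/(12 - 4*(-4)) = 1/(12 + 16) = 1/28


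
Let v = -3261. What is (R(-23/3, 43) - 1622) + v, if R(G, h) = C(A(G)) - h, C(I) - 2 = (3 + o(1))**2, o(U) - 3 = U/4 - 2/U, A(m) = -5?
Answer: -78495/16 ≈ -4905.9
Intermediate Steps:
o(U) = 3 - 2/U + U/4 (o(U) = 3 + (U/4 - 2/U) = 3 + (-2/U + U/4) = 3 - 2/U + U/4)
C(I) = 321/16 (C(I) = 2 + (3 + (3 - 2/1 + (1/4)*1))**2 = 2 + (3 + (3 - 2*1 + 1/4))**2 = 2 + (3 + (3 - 2 + 1/4))**2 = 2 + (3 + 5/4)**2 = 2 + (17/4)**2 = 2 + 289/16 = 321/16)
R(G, h) = 321/16 - h
(R(-23/3, 43) - 1622) + v = ((321/16 - 1*43) - 1622) - 3261 = ((321/16 - 43) - 1622) - 3261 = (-367/16 - 1622) - 3261 = -26319/16 - 3261 = -78495/16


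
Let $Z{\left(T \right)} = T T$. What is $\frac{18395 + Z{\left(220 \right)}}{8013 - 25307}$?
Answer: $- \frac{66795}{17294} \approx -3.8623$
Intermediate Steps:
$Z{\left(T \right)} = T^{2}$
$\frac{18395 + Z{\left(220 \right)}}{8013 - 25307} = \frac{18395 + 220^{2}}{8013 - 25307} = \frac{18395 + 48400}{-17294} = 66795 \left(- \frac{1}{17294}\right) = - \frac{66795}{17294}$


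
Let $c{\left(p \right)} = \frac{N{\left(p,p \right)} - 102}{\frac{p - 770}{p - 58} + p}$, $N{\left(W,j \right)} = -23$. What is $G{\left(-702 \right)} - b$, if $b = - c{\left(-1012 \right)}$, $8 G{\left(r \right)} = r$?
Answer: $- \frac{189458179}{2162116} \approx -87.626$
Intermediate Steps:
$G{\left(r \right)} = \frac{r}{8}$
$c{\left(p \right)} = - \frac{125}{p + \frac{-770 + p}{-58 + p}}$ ($c{\left(p \right)} = \frac{-23 - 102}{\frac{p - 770}{p - 58} + p} = - \frac{125}{\frac{-770 + p}{-58 + p} + p} = - \frac{125}{p + \frac{-770 + p}{-58 + p}}$)
$b = - \frac{66875}{540529}$ ($b = - \frac{125 \left(-58 - 1012\right)}{770 - \left(-1012\right)^{2} + 57 \left(-1012\right)} = - \frac{125 \left(-1070\right)}{770 - 1024144 - 57684} = - \frac{125 \left(-1070\right)}{-1081058} = - \frac{125 \left(-1\right) \left(-1070\right)}{1081058} = \left(-1\right) \frac{66875}{540529} = - \frac{66875}{540529} \approx -0.12372$)
$G{\left(-702 \right)} - b = \frac{1}{8} \left(-702\right) - - \frac{66875}{540529} = - \frac{351}{4} + \frac{66875}{540529} = - \frac{189458179}{2162116}$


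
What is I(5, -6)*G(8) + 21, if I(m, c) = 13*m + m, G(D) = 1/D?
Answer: 119/4 ≈ 29.750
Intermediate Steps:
I(m, c) = 14*m
I(5, -6)*G(8) + 21 = (14*5)/8 + 21 = 70*(1/8) + 21 = 35/4 + 21 = 119/4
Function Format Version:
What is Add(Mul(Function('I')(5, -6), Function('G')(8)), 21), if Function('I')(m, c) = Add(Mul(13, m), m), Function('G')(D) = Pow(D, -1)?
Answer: Rational(119, 4) ≈ 29.750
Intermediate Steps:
Function('I')(m, c) = Mul(14, m)
Add(Mul(Function('I')(5, -6), Function('G')(8)), 21) = Add(Mul(Mul(14, 5), Pow(8, -1)), 21) = Add(Mul(70, Rational(1, 8)), 21) = Add(Rational(35, 4), 21) = Rational(119, 4)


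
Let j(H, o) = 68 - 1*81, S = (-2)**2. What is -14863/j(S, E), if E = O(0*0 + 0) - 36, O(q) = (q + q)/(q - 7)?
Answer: 14863/13 ≈ 1143.3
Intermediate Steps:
O(q) = 2*q/(-7 + q) (O(q) = (2*q)/(-7 + q) = 2*q/(-7 + q))
E = -36 (E = 2*(0*0 + 0)/(-7 + (0*0 + 0)) - 36 = 2*(0 + 0)/(-7 + (0 + 0)) - 36 = 2*0/(-7 + 0) - 36 = 2*0/(-7) - 36 = 2*0*(-1/7) - 36 = 0 - 36 = -36)
S = 4
j(H, o) = -13 (j(H, o) = 68 - 81 = -13)
-14863/j(S, E) = -14863/(-13) = -14863*(-1/13) = 14863/13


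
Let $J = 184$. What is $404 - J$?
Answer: $220$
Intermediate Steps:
$404 - J = 404 - 184 = 220$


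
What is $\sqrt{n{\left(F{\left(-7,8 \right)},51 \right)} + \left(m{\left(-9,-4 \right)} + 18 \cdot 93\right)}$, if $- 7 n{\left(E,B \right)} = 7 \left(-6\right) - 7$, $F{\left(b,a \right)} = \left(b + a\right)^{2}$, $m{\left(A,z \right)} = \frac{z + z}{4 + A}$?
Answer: $\frac{\sqrt{42065}}{5} \approx 41.02$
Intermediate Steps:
$m{\left(A,z \right)} = \frac{2 z}{4 + A}$
$F{\left(b,a \right)} = \left(a + b\right)^{2}$
$n{\left(E,B \right)} = 7$ ($n{\left(E,B \right)} = - \frac{7 \left(-6\right) - 7}{7} = - \frac{-42 - 7}{7} = \left(- \frac{1}{7}\right) \left(-49\right) = 7$)
$\sqrt{n{\left(F{\left(-7,8 \right)},51 \right)} + \left(m{\left(-9,-4 \right)} + 18 \cdot 93\right)} = \sqrt{7 + \left(2 \left(-4\right) \frac{1}{4 - 9} + 18 \cdot 93\right)} = \sqrt{7 + \left(2 \left(-4\right) \frac{1}{-5} + 1674\right)} = \sqrt{7 + \left(2 \left(-4\right) \left(- \frac{1}{5}\right) + 1674\right)} = \sqrt{7 + \left(\frac{8}{5} + 1674\right)} = \sqrt{7 + \frac{8378}{5}} = \sqrt{\frac{8413}{5}} = \frac{\sqrt{42065}}{5}$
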